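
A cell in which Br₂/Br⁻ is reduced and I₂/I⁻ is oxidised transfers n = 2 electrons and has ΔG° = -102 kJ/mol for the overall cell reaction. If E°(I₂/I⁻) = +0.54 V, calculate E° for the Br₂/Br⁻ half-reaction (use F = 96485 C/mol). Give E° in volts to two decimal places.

E°cell = −ΔG°/(nF) = −(-102×10³)/((2)(96485)) = +0.529 V.
Since Br₂/Br⁻ is the cathode and I₂/I⁻ the anode, E°cell = E°(Br₂/Br⁻) − E°(I₂/I⁻).
So E°(Br₂/Br⁻) = E°cell + E°(I₂/I⁻) = +0.529 + (+0.54) = +1.07 V.

+1.07 V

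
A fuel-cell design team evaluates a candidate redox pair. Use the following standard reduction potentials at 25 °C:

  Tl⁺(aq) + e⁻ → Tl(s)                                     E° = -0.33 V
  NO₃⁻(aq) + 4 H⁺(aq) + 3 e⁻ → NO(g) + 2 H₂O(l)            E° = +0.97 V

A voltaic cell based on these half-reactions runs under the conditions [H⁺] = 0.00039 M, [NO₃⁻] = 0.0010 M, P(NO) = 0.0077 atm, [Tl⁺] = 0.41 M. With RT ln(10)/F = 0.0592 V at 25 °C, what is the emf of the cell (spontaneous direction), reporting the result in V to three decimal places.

+1.036 V

NO₃⁻/NO is the cathode (higher E°), Tl⁺/Tl the anode: E°cell = +0.97 − (-0.33) = +1.30 V, n = 3.
Overall: NO₃⁻(aq) + 4 H⁺(aq) + 3 Tl(s) → NO(g) + 2 H₂O(l) + 3 Tl⁺(aq)
Q = P(NO)·[Tl⁺]^3 / ([NO₃⁻]·[H⁺]^4); log Q = 13.361.
E = E° − (0.0592/n) log Q = +1.30 − (0.0592/3)(13.361) = +1.036 V.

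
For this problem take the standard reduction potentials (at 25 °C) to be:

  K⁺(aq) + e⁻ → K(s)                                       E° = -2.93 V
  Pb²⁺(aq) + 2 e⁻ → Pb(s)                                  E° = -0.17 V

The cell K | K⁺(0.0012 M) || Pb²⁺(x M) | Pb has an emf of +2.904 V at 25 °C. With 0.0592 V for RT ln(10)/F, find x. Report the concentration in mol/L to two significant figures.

0.11 M

Pb²⁺/Pb is the cathode, K⁺/K the anode: E°cell = +2.76 V, n = 2.
Overall reaction: Pb²⁺(aq) + 2 K(s) → Pb(s) + 2 K⁺(aq); Q = [K⁺]^2/[Pb²⁺]^1.
From E = E° − (0.0592/n) log Q: log Q = (E° − E)·n/0.0592 = (+2.76 − (+2.904))·2/0.0592 = -4.8649.
So 1·log[Pb²⁺] = 2·log(0.0012) − log Q = -5.8416 − (-4.8649) = -0.9767; [Pb²⁺] = 10^(-0.9767) ≈ 0.11 M.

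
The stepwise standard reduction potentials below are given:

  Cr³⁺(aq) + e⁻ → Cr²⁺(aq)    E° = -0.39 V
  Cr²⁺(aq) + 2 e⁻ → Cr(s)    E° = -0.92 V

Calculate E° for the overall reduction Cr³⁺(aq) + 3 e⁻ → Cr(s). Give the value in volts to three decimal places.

Since ΔG° = −nFE° is additive over sequential reductions, n₃E°₃ = n₁E°₁ + n₂E°₂.
E°₃ = (1×-0.39 + 2×-0.92) / 3 = (-2.230) / 3 = -0.743 V.

-0.743 V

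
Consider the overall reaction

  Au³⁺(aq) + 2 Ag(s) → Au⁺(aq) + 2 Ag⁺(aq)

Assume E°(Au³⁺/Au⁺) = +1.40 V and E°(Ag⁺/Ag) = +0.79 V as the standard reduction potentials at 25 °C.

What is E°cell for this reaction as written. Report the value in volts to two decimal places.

The Au³⁺/Au⁺ couple has the higher reduction potential, so it is the cathode; Ag⁺/Ag is oxidised at the anode.
E°cell = E°(cathode) − E°(anode) = (+1.40) − (+0.79) = +0.61 V.

+0.61 V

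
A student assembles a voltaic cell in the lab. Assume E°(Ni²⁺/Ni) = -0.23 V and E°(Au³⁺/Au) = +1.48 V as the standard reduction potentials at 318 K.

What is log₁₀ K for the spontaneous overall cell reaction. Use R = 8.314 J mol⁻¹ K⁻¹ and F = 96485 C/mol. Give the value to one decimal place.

162.6

Cathode: Au³⁺/Au; anode: Ni²⁺/Ni. E°cell = (+1.48) − (-0.23) = +1.71 V, with n = 6.
ΔG° = −nFE° = −RT ln K, so ln K = nFE°/(RT) = (6)(96485)(+1.71) / ((8.314)(318)) = 374.429.
log₁₀ K = 374.429 / ln 10 = 162.6.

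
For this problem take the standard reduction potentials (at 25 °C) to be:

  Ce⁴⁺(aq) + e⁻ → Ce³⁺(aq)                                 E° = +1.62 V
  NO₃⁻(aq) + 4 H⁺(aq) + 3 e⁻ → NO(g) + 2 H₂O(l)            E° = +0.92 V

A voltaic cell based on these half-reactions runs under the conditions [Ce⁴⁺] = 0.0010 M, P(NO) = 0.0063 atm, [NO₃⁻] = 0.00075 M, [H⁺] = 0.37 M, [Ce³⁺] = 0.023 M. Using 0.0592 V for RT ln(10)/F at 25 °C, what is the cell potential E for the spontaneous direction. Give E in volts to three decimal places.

Ce⁴⁺/Ce³⁺ is the cathode (higher E°), NO₃⁻/NO the anode: E°cell = +1.62 − (+0.92) = +0.70 V, n = 3.
Overall: 3 Ce⁴⁺(aq) + NO(g) + 2 H₂O(l) → 3 Ce³⁺(aq) + NO₃⁻(aq) + 4 H⁺(aq)
Q = [Ce³⁺]^3·[NO₃⁻]·[H⁺]^4 / ([Ce⁴⁺]^3·P(NO)); log Q = 1.434.
E = E° − (0.0592/n) log Q = +0.70 − (0.0592/3)(1.434) = +0.672 V.

+0.672 V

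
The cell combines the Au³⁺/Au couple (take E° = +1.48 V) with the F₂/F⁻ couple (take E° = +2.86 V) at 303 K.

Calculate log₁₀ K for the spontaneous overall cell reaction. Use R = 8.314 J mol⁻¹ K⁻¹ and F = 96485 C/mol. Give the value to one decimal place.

Cathode: F₂/F⁻; anode: Au³⁺/Au. E°cell = (+2.86) − (+1.48) = +1.38 V, with n = 6.
ΔG° = −nFE° = −RT ln K, so ln K = nFE°/(RT) = (6)(96485)(+1.38) / ((8.314)(303)) = 317.130.
log₁₀ K = 317.130 / ln 10 = 137.7.

137.7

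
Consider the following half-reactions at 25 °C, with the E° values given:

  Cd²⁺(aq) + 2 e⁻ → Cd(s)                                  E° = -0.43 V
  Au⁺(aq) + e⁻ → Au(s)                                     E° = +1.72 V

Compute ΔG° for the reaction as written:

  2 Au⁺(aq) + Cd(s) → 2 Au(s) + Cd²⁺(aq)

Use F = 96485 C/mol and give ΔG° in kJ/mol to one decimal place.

-414.9 kJ/mol

As written, Au⁺/Au is reduced (cathode) and Cd²⁺/Cd is oxidised (anode), so E°cell = (+1.72) − (-0.43) = +2.15 V.
Balancing electrons gives n = 2.
ΔG° = −nFE° = −(2)(96485)(+2.15) = -414,886 J = -414.9 kJ/mol.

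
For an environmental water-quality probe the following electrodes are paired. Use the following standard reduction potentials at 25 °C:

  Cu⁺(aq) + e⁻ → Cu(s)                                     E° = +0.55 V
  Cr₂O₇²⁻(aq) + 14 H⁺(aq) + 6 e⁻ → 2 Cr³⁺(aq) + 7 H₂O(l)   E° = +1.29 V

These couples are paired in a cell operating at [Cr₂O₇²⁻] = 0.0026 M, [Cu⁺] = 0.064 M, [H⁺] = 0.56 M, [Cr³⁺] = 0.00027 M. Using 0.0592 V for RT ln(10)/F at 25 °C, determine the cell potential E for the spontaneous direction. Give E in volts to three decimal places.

Cr₂O₇²⁻/Cr³⁺ is the cathode (higher E°), Cu⁺/Cu the anode: E°cell = +1.29 − (+0.55) = +0.74 V, n = 6.
Overall: Cr₂O₇²⁻(aq) + 14 H⁺(aq) + 6 Cu(s) → 2 Cr³⁺(aq) + 7 H₂O(l) + 6 Cu⁺(aq)
Q = [Cr³⁺]^2·[Cu⁺]^6 / ([Cr₂O₇²⁻]·[H⁺]^14); log Q = -8.190.
E = E° − (0.0592/n) log Q = +0.74 − (0.0592/6)(-8.190) = +0.821 V.

+0.821 V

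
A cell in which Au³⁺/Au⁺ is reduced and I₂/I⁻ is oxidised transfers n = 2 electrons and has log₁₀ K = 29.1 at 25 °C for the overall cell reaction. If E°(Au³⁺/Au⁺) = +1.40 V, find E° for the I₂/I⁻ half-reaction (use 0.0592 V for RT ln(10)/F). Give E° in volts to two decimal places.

E°cell = (0.0592/n)·log K = (0.0592/2)(29.1) = +0.861 V.
Since Au³⁺/Au⁺ is the cathode and I₂/I⁻ the anode, E°cell = E°(Au³⁺/Au⁺) − E°(I₂/I⁻).
So E°(I₂/I⁻) = E°(Au³⁺/Au⁺) − E°cell = (+1.40) − (+0.861) = +0.54 V.

+0.54 V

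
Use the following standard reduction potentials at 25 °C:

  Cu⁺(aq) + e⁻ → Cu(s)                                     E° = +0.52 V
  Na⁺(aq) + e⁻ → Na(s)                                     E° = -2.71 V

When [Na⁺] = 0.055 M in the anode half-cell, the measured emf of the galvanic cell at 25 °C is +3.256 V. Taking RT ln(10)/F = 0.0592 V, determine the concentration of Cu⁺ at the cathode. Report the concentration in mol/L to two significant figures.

Cu⁺/Cu is the cathode, Na⁺/Na the anode: E°cell = +3.23 V, n = 1.
Overall reaction: Cu⁺(aq) + Na(s) → Cu(s) + Na⁺(aq); Q = [Na⁺]^1/[Cu⁺]^1.
From E = E° − (0.0592/n) log Q: log Q = (E° − E)·n/0.0592 = (+3.23 − (+3.256))·1/0.0592 = -0.4392.
So 1·log[Cu⁺] = 1·log(0.055) − log Q = -1.2596 − (-0.4392) = -0.8204; [Cu⁺] = 10^(-0.8204) ≈ 0.15 M.

0.15 M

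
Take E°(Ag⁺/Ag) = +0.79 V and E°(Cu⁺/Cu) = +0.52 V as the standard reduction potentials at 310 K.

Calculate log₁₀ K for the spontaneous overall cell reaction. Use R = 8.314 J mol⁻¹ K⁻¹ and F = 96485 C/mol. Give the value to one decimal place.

Cathode: Ag⁺/Ag; anode: Cu⁺/Cu. E°cell = (+0.79) − (+0.52) = +0.27 V, with n = 1.
ΔG° = −nFE° = −RT ln K, so ln K = nFE°/(RT) = (1)(96485)(+0.27) / ((8.314)(310)) = 10.108.
log₁₀ K = 10.108 / ln 10 = 4.4.

4.4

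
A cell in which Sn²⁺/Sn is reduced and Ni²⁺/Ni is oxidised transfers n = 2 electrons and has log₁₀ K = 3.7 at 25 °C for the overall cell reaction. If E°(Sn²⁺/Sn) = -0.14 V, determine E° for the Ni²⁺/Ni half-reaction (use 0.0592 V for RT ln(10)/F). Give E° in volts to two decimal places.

E°cell = (0.0592/n)·log K = (0.0592/2)(3.7) = +0.110 V.
Since Sn²⁺/Sn is the cathode and Ni²⁺/Ni the anode, E°cell = E°(Sn²⁺/Sn) − E°(Ni²⁺/Ni).
So E°(Ni²⁺/Ni) = E°(Sn²⁺/Sn) − E°cell = (-0.14) − (+0.110) = -0.25 V.

-0.25 V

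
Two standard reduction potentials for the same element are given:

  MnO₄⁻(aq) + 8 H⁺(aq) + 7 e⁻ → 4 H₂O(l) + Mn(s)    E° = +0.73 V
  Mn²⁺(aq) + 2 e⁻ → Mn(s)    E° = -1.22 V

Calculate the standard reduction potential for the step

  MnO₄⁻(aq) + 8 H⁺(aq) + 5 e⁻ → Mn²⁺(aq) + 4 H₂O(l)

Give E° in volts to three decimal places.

Sequential free energies add, so n₃E°₃ = n₁E°₁ + n₂E°₂.
With n₃ = 7, and the known step contributing 2×(-1.22) V, the unknown satisfies 5·E° = 7×(+0.73) − 2×(-1.22) = +7.550.
E° = +7.550 / 5 = +1.510 V.

+1.510 V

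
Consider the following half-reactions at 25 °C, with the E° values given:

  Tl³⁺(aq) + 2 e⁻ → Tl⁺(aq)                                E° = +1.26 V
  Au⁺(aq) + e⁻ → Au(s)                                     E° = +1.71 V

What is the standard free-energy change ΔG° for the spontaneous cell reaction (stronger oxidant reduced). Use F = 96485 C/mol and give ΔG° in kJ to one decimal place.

Au⁺/Au (E° = +1.71 V) is the cathode; Tl³⁺/Tl⁺ (E° = +1.26 V) is the anode, so E°cell = +0.45 V.
Balancing electrons gives n = 2 (lcm of 1 and 2).
ΔG° = −nFE° = −(2)(96485)(+0.45) = -86,836 J = -86.8 kJ.

-86.8 kJ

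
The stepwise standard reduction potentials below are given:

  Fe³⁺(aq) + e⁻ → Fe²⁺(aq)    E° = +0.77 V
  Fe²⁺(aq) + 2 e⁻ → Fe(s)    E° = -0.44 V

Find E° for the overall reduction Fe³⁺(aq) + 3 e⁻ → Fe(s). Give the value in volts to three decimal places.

Since ΔG° = −nFE° is additive over sequential reductions, n₃E°₃ = n₁E°₁ + n₂E°₂.
E°₃ = (1×+0.77 + 2×-0.44) / 3 = (-0.110) / 3 = -0.037 V.

-0.037 V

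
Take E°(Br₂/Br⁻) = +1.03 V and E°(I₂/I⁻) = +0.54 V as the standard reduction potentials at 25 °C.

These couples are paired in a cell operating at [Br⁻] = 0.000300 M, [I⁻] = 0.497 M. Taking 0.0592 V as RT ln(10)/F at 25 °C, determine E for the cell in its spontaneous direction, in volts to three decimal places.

Br₂/Br⁻ is the cathode (higher E°), I₂/I⁻ the anode: E°cell = +1.03 − (+0.54) = +0.49 V, n = 2.
Overall: Br₂(l) + 2 I⁻(aq) → 2 Br⁻(aq) + I₂(s)
Q = [Br⁻]^2 / ([I⁻]^2); log Q = -6.438.
E = E° − (0.0592/n) log Q = +0.49 − (0.0592/2)(-6.438) = +0.681 V.

+0.681 V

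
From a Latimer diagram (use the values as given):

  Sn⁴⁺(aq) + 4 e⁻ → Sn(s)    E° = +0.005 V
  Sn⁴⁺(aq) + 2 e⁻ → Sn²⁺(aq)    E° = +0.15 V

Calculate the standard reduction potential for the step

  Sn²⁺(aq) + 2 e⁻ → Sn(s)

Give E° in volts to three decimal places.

-0.140 V

Sequential free energies add, so n₃E°₃ = n₁E°₁ + n₂E°₂.
With n₃ = 4, and the known step contributing 2×(+0.15) V, the unknown satisfies 2·E° = 4×(+0.005) − 2×(+0.15) = -0.280.
E° = -0.280 / 2 = -0.140 V.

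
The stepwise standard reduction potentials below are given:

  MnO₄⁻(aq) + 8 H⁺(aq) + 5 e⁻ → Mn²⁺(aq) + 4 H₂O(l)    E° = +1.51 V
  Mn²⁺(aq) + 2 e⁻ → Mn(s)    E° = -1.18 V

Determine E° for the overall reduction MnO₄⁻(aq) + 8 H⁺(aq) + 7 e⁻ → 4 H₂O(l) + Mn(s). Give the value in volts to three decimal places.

Adding the free-energy changes (−nFE°) of the two steps gives −n₃FE°₃ = −n₁FE°₁ − n₂FE°₂.
E°₃ = (5×+1.51 + 2×-1.18) / 7 = (+5.190) / 7 = +0.741 V.

+0.741 V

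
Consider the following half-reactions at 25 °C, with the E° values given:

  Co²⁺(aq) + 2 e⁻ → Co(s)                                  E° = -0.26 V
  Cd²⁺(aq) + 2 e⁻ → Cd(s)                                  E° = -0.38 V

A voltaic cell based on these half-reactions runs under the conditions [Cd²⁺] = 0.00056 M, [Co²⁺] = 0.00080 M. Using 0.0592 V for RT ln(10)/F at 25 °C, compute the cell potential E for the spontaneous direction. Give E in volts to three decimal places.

Co²⁺/Co is the cathode (higher E°), Cd²⁺/Cd the anode: E°cell = -0.26 − (-0.38) = +0.12 V, n = 2.
Overall: Co²⁺(aq) + Cd(s) → Co(s) + Cd²⁺(aq)
Q = [Cd²⁺] / ([Co²⁺]); log Q = -0.155.
E = E° − (0.0592/n) log Q = +0.12 − (0.0592/2)(-0.155) = +0.125 V.

+0.125 V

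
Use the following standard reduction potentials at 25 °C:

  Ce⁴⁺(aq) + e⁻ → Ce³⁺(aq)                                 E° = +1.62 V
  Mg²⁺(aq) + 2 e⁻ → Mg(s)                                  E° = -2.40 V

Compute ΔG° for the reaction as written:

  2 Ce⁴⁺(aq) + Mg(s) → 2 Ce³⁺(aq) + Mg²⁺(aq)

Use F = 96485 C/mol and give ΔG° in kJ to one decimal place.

-775.7 kJ

As written, Ce⁴⁺/Ce³⁺ is reduced (cathode) and Mg²⁺/Mg is oxidised (anode), so E°cell = (+1.62) − (-2.40) = +4.02 V.
Balancing electrons gives n = 2.
ΔG° = −nFE° = −(2)(96485)(+4.02) = -775,739 J = -775.7 kJ.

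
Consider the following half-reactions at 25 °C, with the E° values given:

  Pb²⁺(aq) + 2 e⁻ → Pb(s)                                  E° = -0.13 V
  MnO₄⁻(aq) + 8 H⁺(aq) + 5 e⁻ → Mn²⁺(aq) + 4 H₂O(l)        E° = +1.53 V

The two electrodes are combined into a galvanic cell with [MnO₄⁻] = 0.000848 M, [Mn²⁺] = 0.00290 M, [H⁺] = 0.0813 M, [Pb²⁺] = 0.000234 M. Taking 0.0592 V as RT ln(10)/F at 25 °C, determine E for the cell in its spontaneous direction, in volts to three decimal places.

+1.658 V

MnO₄⁻/Mn²⁺ is the cathode (higher E°), Pb²⁺/Pb the anode: E°cell = +1.53 − (-0.13) = +1.66 V, n = 10.
Overall: 2 MnO₄⁻(aq) + 16 H⁺(aq) + 5 Pb(s) → 2 Mn²⁺(aq) + 8 H₂O(l) + 5 Pb²⁺(aq)
Q = [Mn²⁺]^2·[Pb²⁺]^5 / ([MnO₄⁻]^2·[H⁺]^16); log Q = 0.353.
E = E° − (0.0592/n) log Q = +1.66 − (0.0592/10)(0.353) = +1.658 V.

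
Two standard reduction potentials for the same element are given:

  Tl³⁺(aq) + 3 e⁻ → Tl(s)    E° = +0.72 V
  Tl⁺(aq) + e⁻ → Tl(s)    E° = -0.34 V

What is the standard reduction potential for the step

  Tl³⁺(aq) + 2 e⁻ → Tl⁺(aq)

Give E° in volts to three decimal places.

Sequential free energies add, so n₃E°₃ = n₁E°₁ + n₂E°₂.
With n₃ = 3, and the known step contributing 1×(-0.34) V, the unknown satisfies 2·E° = 3×(+0.72) − 1×(-0.34) = +2.500.
E° = +2.500 / 2 = +1.250 V.

+1.250 V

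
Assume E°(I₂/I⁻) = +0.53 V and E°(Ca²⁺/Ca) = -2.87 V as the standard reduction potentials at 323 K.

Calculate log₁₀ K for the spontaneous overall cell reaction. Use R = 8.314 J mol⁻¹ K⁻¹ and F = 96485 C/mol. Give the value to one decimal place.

Cathode: I₂/I⁻; anode: Ca²⁺/Ca. E°cell = (+0.53) − (-2.87) = +3.40 V, with n = 2.
ΔG° = −nFE° = −RT ln K, so ln K = nFE°/(RT) = (2)(96485)(+3.40) / ((8.314)(323)) = 244.318.
log₁₀ K = 244.318 / ln 10 = 106.1.

106.1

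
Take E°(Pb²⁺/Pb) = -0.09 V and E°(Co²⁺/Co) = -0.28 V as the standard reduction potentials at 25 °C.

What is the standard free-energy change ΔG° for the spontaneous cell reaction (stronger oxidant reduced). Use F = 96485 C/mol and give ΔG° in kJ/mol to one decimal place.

Pb²⁺/Pb (E° = -0.09 V) is the cathode; Co²⁺/Co (E° = -0.28 V) is the anode, so E°cell = +0.19 V.
Balancing electrons gives n = 2 (lcm of 2 and 2).
ΔG° = −nFE° = −(2)(96485)(+0.19) = -36,664 J = -36.7 kJ/mol.

-36.7 kJ/mol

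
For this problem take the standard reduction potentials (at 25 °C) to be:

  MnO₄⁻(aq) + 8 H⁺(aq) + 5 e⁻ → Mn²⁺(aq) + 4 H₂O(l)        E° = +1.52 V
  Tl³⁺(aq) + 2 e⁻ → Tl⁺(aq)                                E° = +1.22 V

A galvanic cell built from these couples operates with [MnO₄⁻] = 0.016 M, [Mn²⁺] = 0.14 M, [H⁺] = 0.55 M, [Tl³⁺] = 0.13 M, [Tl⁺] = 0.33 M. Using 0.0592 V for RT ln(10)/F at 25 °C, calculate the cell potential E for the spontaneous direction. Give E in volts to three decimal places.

MnO₄⁻/Mn²⁺ is the cathode (higher E°), Tl³⁺/Tl⁺ the anode: E°cell = +1.52 − (+1.22) = +0.30 V, n = 10.
Overall: 2 MnO₄⁻(aq) + 16 H⁺(aq) + 5 Tl⁺(aq) → 2 Mn²⁺(aq) + 8 H₂O(l) + 5 Tl³⁺(aq)
Q = [Mn²⁺]^2·[Tl³⁺]^5 / ([MnO₄⁻]^2·[H⁺]^16·[Tl⁺]^5); log Q = 4.015.
E = E° − (0.0592/n) log Q = +0.30 − (0.0592/10)(4.015) = +0.276 V.

+0.276 V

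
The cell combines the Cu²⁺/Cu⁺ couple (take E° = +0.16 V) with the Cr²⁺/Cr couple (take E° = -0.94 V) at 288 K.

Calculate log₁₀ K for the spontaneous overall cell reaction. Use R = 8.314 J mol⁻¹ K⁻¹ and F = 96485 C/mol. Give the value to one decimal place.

Cathode: Cu²⁺/Cu⁺; anode: Cr²⁺/Cr. E°cell = (+0.16) − (-0.94) = +1.10 V, with n = 2.
ΔG° = −nFE° = −RT ln K, so ln K = nFE°/(RT) = (2)(96485)(+1.10) / ((8.314)(288)) = 88.650.
log₁₀ K = 88.650 / ln 10 = 38.5.

38.5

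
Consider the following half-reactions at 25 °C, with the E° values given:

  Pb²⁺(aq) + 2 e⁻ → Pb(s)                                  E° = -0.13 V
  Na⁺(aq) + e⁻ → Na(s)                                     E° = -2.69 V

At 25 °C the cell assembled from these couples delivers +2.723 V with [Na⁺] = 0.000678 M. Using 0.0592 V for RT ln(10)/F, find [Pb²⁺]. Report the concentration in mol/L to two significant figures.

Pb²⁺/Pb is the cathode, Na⁺/Na the anode: E°cell = +2.56 V, n = 2.
Overall reaction: Pb²⁺(aq) + 2 Na(s) → Pb(s) + 2 Na⁺(aq); Q = [Na⁺]^2/[Pb²⁺]^1.
From E = E° − (0.0592/n) log Q: log Q = (E° − E)·n/0.0592 = (+2.56 − (+2.723))·2/0.0592 = -5.5068.
So 1·log[Pb²⁺] = 2·log(0.000678) − log Q = -6.3375 − (-5.5068) = -0.8307; [Pb²⁺] = 10^(-0.8307) ≈ 0.15 M.

0.15 M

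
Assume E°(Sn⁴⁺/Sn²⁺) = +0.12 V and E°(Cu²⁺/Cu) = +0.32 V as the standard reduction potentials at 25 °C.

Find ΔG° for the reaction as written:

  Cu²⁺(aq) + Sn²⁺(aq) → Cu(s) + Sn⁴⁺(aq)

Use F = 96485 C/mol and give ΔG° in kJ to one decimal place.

As written, Cu²⁺/Cu is reduced (cathode) and Sn⁴⁺/Sn²⁺ is oxidised (anode), so E°cell = (+0.32) − (+0.12) = +0.20 V.
Balancing electrons gives n = 2.
ΔG° = −nFE° = −(2)(96485)(+0.20) = -38,594 J = -38.6 kJ.

-38.6 kJ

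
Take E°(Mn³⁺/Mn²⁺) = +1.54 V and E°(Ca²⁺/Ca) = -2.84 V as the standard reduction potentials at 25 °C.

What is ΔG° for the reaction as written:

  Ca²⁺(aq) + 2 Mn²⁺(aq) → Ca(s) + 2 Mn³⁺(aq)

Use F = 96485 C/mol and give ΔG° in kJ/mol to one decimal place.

+845.2 kJ/mol

As written, Ca²⁺/Ca is reduced (cathode) and Mn³⁺/Mn²⁺ is oxidised (anode), so E°cell = (-2.84) − (+1.54) = -4.38 V.
Balancing electrons gives n = 2.
ΔG° = −nFE° = −(2)(96485)(-4.38) = 845,209 J = +845.2 kJ/mol.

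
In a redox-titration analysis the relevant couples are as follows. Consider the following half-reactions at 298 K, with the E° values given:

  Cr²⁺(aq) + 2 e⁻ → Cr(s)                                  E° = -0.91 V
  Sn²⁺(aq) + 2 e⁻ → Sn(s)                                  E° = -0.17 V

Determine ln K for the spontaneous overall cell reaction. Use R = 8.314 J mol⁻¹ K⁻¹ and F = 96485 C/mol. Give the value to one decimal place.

Cathode: Sn²⁺/Sn; anode: Cr²⁺/Cr. E°cell = (-0.17) − (-0.91) = +0.74 V, with n = 2.
ΔG° = −nFE° = −RT ln K, so ln K = nFE°/(RT) = (2)(96485)(+0.74) / ((8.314)(298)) = 57.636.

57.6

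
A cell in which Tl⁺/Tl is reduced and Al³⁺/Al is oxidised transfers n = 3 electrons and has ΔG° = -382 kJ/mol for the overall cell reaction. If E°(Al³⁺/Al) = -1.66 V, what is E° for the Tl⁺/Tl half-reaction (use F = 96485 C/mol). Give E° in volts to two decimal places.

-0.34 V

E°cell = −ΔG°/(nF) = −(-382×10³)/((3)(96485)) = +1.320 V.
Since Tl⁺/Tl is the cathode and Al³⁺/Al the anode, E°cell = E°(Tl⁺/Tl) − E°(Al³⁺/Al).
So E°(Tl⁺/Tl) = E°cell + E°(Al³⁺/Al) = +1.320 + (-1.66) = -0.34 V.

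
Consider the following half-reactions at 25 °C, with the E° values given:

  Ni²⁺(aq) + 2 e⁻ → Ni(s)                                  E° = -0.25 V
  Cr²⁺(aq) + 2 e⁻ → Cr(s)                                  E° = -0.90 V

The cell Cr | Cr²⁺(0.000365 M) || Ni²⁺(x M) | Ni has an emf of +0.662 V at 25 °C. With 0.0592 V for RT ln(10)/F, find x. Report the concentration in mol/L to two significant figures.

0.00093 M

Ni²⁺/Ni is the cathode, Cr²⁺/Cr the anode: E°cell = +0.65 V, n = 2.
Overall reaction: Ni²⁺(aq) + Cr(s) → Ni(s) + Cr²⁺(aq); Q = [Cr²⁺]^1/[Ni²⁺]^1.
From E = E° − (0.0592/n) log Q: log Q = (E° − E)·n/0.0592 = (+0.65 − (+0.662))·2/0.0592 = -0.4054.
So 1·log[Ni²⁺] = 1·log(0.000365) − log Q = -3.4377 − (-0.4054) = -3.0323; [Ni²⁺] = 10^(-3.0323) ≈ 0.00093 M.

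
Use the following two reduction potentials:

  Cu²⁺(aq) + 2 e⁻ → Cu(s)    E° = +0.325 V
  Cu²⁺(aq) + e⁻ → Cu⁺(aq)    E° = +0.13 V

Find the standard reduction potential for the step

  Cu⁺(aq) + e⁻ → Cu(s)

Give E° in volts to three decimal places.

+0.520 V

Sequential free energies add, so n₃E°₃ = n₁E°₁ + n₂E°₂.
With n₃ = 2, and the known step contributing 1×(+0.13) V, the unknown satisfies 1·E° = 2×(+0.325) − 1×(+0.13) = +0.520.
E° = +0.520 / 1 = +0.520 V.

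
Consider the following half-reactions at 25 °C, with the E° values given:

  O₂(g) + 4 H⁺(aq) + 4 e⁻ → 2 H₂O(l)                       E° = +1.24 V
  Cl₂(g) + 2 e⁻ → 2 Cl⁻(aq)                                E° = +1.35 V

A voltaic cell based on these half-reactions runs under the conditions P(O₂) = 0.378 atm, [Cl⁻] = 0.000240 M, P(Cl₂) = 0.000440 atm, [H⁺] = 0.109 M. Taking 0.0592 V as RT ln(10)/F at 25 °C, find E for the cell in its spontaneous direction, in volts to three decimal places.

+0.288 V

Cl₂/Cl⁻ is the cathode (higher E°), O₂/H₂O the anode: E°cell = +1.35 − (+1.24) = +0.11 V, n = 4.
Overall: 2 Cl₂(g) + 2 H₂O(l) → 4 Cl⁻(aq) + O₂(g) + 4 H⁺(aq)
Q = [Cl⁻]^4·P(O₂)·[H⁺]^4 / (P(Cl₂)^2); log Q = -12.039.
E = E° − (0.0592/n) log Q = +0.11 − (0.0592/4)(-12.039) = +0.288 V.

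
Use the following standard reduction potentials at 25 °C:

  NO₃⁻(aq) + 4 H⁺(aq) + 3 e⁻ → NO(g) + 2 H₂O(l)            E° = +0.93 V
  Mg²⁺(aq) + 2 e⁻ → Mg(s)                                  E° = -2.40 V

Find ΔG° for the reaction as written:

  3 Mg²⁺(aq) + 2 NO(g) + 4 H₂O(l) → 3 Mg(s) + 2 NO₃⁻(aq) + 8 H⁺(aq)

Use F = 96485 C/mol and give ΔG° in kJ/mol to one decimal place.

As written, Mg²⁺/Mg is reduced (cathode) and NO₃⁻/NO is oxidised (anode), so E°cell = (-2.40) − (+0.93) = -3.33 V.
Balancing electrons gives n = 6.
ΔG° = −nFE° = −(6)(96485)(-3.33) = 1,927,770 J = +1927.8 kJ/mol.

+1927.8 kJ/mol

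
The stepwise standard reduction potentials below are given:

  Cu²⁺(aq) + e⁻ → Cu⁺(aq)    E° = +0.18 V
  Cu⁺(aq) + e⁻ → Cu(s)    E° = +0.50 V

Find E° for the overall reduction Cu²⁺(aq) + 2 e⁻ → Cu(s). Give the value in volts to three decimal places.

+0.340 V

Adding the free-energy changes (−nFE°) of the two steps gives −n₃FE°₃ = −n₁FE°₁ − n₂FE°₂.
E°₃ = (1×+0.18 + 1×+0.50) / 2 = (+0.680) / 2 = +0.340 V.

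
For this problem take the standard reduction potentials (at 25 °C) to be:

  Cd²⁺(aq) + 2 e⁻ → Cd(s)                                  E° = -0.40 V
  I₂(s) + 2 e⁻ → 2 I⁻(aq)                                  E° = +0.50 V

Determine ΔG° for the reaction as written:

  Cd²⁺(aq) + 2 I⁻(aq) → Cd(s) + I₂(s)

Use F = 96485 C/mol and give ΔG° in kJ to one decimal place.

As written, Cd²⁺/Cd is reduced (cathode) and I₂/I⁻ is oxidised (anode), so E°cell = (-0.40) − (+0.50) = -0.90 V.
Balancing electrons gives n = 2.
ΔG° = −nFE° = −(2)(96485)(-0.90) = 173,673 J = +173.7 kJ.

+173.7 kJ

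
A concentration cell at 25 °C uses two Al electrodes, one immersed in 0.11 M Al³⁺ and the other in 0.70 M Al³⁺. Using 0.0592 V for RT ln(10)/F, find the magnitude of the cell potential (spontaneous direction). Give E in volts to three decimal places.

For a concentration cell E°cell = 0. The 0.70 M side is the cathode (reduction is favoured where [Al³⁺] is higher).
With n = 3, E = −(0.0592/3) log([Al³⁺]ₐₙ/[Al³⁺]꜀ₐₜ) = −(0.0592/3) log(0.11/0.7) = −(0.0592/3)(-0.804) = +0.016 V.

+0.016 V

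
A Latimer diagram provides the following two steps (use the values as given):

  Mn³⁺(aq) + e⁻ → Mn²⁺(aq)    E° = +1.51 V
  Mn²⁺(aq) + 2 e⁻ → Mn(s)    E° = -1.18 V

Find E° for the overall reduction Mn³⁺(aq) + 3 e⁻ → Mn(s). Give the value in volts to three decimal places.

-0.283 V

Standard free energies of sequential steps add: ΔG°₃ = ΔG°₁ + ΔG°₂, so n₃E°₃ = n₁E°₁ + n₂E°₂.
E°₃ = (1×+1.51 + 2×-1.18) / 3 = (-0.850) / 3 = -0.283 V.
Simply averaging or adding the two E° values would be wrong; the electron-weighted sum is required.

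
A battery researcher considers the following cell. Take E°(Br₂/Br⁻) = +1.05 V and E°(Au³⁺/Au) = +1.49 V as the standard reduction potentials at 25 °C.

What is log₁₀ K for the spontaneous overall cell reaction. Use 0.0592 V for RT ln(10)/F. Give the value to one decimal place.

44.6

Cathode: Au³⁺/Au; anode: Br₂/Br⁻. E°cell = +0.44 V, n = 6.
log K = nE°cell / 0.0592 = (6)(+0.44) / 0.0592 = 44.6.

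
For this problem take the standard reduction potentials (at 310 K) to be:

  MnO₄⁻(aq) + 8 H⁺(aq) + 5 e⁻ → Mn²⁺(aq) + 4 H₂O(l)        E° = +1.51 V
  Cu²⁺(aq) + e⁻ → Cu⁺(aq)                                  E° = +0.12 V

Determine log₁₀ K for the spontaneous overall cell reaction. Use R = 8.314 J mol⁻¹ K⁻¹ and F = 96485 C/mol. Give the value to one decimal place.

Cathode: MnO₄⁻/Mn²⁺; anode: Cu²⁺/Cu⁺. E°cell = (+1.51) − (+0.12) = +1.39 V, with n = 5.
ΔG° = −nFE° = −RT ln K, so ln K = nFE°/(RT) = (5)(96485)(+1.39) / ((8.314)(310)) = 260.179.
log₁₀ K = 260.179 / ln 10 = 113.0.

113.0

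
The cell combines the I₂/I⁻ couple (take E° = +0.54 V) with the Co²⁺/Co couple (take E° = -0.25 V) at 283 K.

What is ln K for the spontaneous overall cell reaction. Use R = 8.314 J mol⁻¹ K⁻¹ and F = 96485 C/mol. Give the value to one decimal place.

Cathode: I₂/I⁻; anode: Co²⁺/Co. E°cell = (+0.54) − (-0.25) = +0.79 V, with n = 2.
ΔG° = −nFE° = −RT ln K, so ln K = nFE°/(RT) = (2)(96485)(+0.79) / ((8.314)(283)) = 64.792.

64.8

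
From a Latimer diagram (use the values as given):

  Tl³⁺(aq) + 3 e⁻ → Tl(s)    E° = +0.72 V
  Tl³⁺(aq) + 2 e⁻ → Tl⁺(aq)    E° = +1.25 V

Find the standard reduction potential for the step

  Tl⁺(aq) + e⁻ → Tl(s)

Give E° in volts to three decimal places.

Sequential free energies add, so n₃E°₃ = n₁E°₁ + n₂E°₂.
With n₃ = 3, and the known step contributing 2×(+1.25) V, the unknown satisfies 1·E° = 3×(+0.72) − 2×(+1.25) = -0.340.
E° = -0.340 / 1 = -0.340 V.

-0.340 V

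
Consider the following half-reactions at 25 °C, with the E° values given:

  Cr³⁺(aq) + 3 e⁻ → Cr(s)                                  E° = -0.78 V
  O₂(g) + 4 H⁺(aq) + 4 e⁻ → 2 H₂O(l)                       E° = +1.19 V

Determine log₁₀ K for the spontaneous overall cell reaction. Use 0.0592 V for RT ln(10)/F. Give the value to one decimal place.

399.3

Cathode: O₂/H₂O; anode: Cr³⁺/Cr. E°cell = +1.97 V, n = 12.
log K = nE°cell / 0.0592 = (12)(+1.97) / 0.0592 = 399.3.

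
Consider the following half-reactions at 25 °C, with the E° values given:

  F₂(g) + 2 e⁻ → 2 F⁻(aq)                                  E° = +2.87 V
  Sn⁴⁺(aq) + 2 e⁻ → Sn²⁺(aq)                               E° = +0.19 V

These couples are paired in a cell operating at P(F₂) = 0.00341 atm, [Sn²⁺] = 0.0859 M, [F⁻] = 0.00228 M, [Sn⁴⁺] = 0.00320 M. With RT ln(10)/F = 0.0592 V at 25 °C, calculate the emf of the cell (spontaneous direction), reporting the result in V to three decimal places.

F₂/F⁻ is the cathode (higher E°), Sn⁴⁺/Sn²⁺ the anode: E°cell = +2.87 − (+0.19) = +2.68 V, n = 2.
Overall: F₂(g) + Sn²⁺(aq) → 2 F⁻(aq) + Sn⁴⁺(aq)
Q = [F⁻]^2·[Sn⁴⁺] / (P(F₂)·[Sn²⁺]); log Q = -4.246.
E = E° − (0.0592/n) log Q = +2.68 − (0.0592/2)(-4.246) = +2.806 V.

+2.806 V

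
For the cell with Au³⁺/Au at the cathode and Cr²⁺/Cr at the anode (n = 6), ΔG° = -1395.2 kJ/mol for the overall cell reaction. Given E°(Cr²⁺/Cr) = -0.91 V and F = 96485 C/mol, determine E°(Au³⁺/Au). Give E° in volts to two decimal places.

+1.50 V

E°cell = −ΔG°/(nF) = −(-1395.2×10³)/((6)(96485)) = +2.410 V.
Since Au³⁺/Au is the cathode and Cr²⁺/Cr the anode, E°cell = E°(Au³⁺/Au) − E°(Cr²⁺/Cr).
So E°(Au³⁺/Au) = E°cell + E°(Cr²⁺/Cr) = +2.410 + (-0.91) = +1.50 V.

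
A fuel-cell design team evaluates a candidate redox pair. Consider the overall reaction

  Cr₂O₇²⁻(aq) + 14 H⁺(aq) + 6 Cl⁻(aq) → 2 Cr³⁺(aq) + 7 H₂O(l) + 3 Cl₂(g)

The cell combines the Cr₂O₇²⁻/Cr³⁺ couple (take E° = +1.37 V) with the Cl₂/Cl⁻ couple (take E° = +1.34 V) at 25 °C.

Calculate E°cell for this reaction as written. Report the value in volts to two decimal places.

+0.03 V

The Cr₂O₇²⁻/Cr³⁺ couple has the higher reduction potential, so it is the cathode; Cl₂/Cl⁻ is oxidised at the anode.
E°cell = E°(cathode) − E°(anode) = (+1.37) − (+1.34) = +0.03 V.
Since E°cell > 0, the reaction is spontaneous under standard conditions.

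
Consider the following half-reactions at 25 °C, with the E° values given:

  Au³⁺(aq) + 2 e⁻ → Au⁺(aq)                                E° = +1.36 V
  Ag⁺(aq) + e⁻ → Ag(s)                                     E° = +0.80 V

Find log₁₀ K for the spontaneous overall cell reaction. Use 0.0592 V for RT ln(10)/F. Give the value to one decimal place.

18.9

Cathode: Au³⁺/Au⁺; anode: Ag⁺/Ag. E°cell = +0.56 V, n = 2.
log K = nE°cell / 0.0592 = (2)(+0.56) / 0.0592 = 18.9.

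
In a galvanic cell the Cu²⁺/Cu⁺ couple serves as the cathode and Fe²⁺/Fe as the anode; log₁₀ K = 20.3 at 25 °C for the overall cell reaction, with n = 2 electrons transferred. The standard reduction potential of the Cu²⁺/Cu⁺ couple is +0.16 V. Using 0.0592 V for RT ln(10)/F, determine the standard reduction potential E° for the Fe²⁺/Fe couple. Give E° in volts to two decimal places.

E°cell = (0.0592/n)·log K = (0.0592/2)(20.3) = +0.601 V.
Since Cu²⁺/Cu⁺ is the cathode and Fe²⁺/Fe the anode, E°cell = E°(Cu²⁺/Cu⁺) − E°(Fe²⁺/Fe).
So E°(Fe²⁺/Fe) = E°(Cu²⁺/Cu⁺) − E°cell = (+0.16) − (+0.601) = -0.44 V.

-0.44 V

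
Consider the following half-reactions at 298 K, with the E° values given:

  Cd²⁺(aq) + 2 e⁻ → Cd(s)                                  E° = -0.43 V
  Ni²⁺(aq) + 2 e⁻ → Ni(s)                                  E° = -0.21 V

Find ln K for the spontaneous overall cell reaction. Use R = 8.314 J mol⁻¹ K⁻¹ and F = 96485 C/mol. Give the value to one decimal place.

Cathode: Ni²⁺/Ni; anode: Cd²⁺/Cd. E°cell = (-0.21) − (-0.43) = +0.22 V, with n = 2.
ΔG° = −nFE° = −RT ln K, so ln K = nFE°/(RT) = (2)(96485)(+0.22) / ((8.314)(298)) = 17.135.

17.1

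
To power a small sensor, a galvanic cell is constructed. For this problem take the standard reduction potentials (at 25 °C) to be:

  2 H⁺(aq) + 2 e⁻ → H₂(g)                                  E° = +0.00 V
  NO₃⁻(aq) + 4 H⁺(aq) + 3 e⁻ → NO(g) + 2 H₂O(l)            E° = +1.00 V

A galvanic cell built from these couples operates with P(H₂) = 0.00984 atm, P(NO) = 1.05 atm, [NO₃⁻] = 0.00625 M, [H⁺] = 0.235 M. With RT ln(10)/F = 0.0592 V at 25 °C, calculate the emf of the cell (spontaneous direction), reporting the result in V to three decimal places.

NO₃⁻/NO is the cathode (higher E°), H⁺/H₂ the anode: E°cell = +1.00 − (+0.00) = +1.00 V, n = 6.
Overall: 2 NO₃⁻(aq) + 2 H⁺(aq) + 3 H₂(g) → 2 NO(g) + 4 H₂O(l)
Q = P(NO)^2 / ([NO₃⁻]^2·[H⁺]^2·P(H₂)^3); log Q = 11.729.
E = E° − (0.0592/n) log Q = +1.00 − (0.0592/6)(11.729) = +0.884 V.

+0.884 V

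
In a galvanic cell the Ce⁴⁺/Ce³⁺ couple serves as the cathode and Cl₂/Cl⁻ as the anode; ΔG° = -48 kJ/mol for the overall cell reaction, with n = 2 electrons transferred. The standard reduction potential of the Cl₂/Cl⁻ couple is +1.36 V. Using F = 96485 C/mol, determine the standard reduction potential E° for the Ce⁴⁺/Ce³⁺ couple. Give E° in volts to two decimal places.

+1.61 V

E°cell = −ΔG°/(nF) = −(-48×10³)/((2)(96485)) = +0.249 V.
Since Ce⁴⁺/Ce³⁺ is the cathode and Cl₂/Cl⁻ the anode, E°cell = E°(Ce⁴⁺/Ce³⁺) − E°(Cl₂/Cl⁻).
So E°(Ce⁴⁺/Ce³⁺) = E°cell + E°(Cl₂/Cl⁻) = +0.249 + (+1.36) = +1.61 V.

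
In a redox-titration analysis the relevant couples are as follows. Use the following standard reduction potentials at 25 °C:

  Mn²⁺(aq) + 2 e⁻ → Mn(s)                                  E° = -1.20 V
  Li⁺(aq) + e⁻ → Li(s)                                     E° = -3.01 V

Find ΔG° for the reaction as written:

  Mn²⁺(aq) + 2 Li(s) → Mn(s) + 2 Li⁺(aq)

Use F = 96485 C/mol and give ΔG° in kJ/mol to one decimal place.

-349.3 kJ/mol

As written, Mn²⁺/Mn is reduced (cathode) and Li⁺/Li is oxidised (anode), so E°cell = (-1.20) − (-3.01) = +1.81 V.
Balancing electrons gives n = 2.
ΔG° = −nFE° = −(2)(96485)(+1.81) = -349,276 J = -349.3 kJ/mol.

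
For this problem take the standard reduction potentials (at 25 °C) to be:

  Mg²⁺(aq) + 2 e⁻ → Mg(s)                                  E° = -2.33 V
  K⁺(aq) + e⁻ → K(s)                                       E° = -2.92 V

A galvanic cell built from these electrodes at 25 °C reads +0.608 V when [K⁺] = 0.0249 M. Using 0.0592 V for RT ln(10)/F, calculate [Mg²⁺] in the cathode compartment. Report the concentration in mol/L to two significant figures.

Mg²⁺/Mg is the cathode, K⁺/K the anode: E°cell = +0.59 V, n = 2.
Overall reaction: Mg²⁺(aq) + 2 K(s) → Mg(s) + 2 K⁺(aq); Q = [K⁺]^2/[Mg²⁺]^1.
From E = E° − (0.0592/n) log Q: log Q = (E° − E)·n/0.0592 = (+0.59 − (+0.608))·2/0.0592 = -0.6081.
So 1·log[Mg²⁺] = 2·log(0.0249) − log Q = -3.2076 − (-0.6081) = -2.5995; [Mg²⁺] = 10^(-2.5995) ≈ 0.0025 M.

0.0025 M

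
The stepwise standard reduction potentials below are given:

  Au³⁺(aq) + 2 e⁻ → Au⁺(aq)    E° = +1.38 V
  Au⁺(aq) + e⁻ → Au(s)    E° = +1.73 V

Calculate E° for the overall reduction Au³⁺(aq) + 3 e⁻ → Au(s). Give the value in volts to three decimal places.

Since ΔG° = −nFE° is additive over sequential reductions, n₃E°₃ = n₁E°₁ + n₂E°₂.
E°₃ = (2×+1.38 + 1×+1.73) / 3 = (+4.490) / 3 = +1.497 V.

+1.497 V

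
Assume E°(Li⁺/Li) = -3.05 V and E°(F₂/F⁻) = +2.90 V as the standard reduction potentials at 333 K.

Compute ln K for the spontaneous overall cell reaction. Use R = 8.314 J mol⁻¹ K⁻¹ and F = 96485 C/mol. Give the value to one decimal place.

Cathode: F₂/F⁻; anode: Li⁺/Li. E°cell = (+2.90) − (-3.05) = +5.95 V, with n = 2.
ΔG° = −nFE° = −RT ln K, so ln K = nFE°/(RT) = (2)(96485)(+5.95) / ((8.314)(333)) = 414.718.

414.7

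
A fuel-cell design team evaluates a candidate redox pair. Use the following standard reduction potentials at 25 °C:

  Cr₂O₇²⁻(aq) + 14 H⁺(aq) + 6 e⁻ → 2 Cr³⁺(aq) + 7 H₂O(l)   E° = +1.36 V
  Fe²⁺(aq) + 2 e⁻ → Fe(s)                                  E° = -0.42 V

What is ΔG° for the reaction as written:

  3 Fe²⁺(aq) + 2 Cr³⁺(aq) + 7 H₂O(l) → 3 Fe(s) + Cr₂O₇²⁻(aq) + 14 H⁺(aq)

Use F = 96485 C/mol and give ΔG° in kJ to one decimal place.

As written, Fe²⁺/Fe is reduced (cathode) and Cr₂O₇²⁻/Cr³⁺ is oxidised (anode), so E°cell = (-0.42) − (+1.36) = -1.78 V.
Balancing electrons gives n = 6.
ΔG° = −nFE° = −(6)(96485)(-1.78) = 1,030,460 J = +1030.5 kJ.

+1030.5 kJ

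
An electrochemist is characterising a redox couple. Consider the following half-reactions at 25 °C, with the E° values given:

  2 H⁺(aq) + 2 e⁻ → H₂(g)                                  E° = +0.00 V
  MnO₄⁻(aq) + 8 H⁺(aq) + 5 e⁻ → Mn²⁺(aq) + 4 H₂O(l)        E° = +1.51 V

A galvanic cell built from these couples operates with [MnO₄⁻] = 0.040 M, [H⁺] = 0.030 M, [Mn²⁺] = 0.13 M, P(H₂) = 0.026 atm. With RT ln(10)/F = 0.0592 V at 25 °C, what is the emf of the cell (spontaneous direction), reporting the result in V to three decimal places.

+1.403 V

MnO₄⁻/Mn²⁺ is the cathode (higher E°), H⁺/H₂ the anode: E°cell = +1.51 − (+0.00) = +1.51 V, n = 10.
Overall: 2 MnO₄⁻(aq) + 6 H⁺(aq) + 5 H₂(g) → 2 Mn²⁺(aq) + 8 H₂O(l)
Q = [Mn²⁺]^2 / ([MnO₄⁻]^2·[H⁺]^6·P(H₂)^5); log Q = 18.086.
E = E° − (0.0592/n) log Q = +1.51 − (0.0592/10)(18.086) = +1.403 V.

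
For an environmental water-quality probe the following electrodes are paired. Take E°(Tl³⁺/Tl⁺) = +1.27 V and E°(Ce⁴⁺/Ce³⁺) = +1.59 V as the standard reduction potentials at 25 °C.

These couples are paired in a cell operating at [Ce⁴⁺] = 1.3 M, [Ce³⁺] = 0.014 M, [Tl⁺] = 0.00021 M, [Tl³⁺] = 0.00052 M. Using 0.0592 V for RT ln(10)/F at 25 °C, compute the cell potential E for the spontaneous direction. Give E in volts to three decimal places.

Ce⁴⁺/Ce³⁺ is the cathode (higher E°), Tl³⁺/Tl⁺ the anode: E°cell = +1.59 − (+1.27) = +0.32 V, n = 2.
Overall: 2 Ce⁴⁺(aq) + Tl⁺(aq) → 2 Ce³⁺(aq) + Tl³⁺(aq)
Q = [Ce³⁺]^2·[Tl³⁺] / ([Ce⁴⁺]^2·[Tl⁺]); log Q = -3.542.
E = E° − (0.0592/n) log Q = +0.32 − (0.0592/2)(-3.542) = +0.425 V.

+0.425 V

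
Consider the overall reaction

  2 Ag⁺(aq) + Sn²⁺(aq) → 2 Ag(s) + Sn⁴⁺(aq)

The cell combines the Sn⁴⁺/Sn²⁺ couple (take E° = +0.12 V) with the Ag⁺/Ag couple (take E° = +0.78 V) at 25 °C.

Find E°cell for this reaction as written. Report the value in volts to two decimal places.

The Ag⁺/Ag couple has the higher reduction potential, so it is the cathode; Sn⁴⁺/Sn²⁺ is oxidised at the anode.
E°cell = E°(cathode) − E°(anode) = (+0.78) − (+0.12) = +0.66 V.

+0.66 V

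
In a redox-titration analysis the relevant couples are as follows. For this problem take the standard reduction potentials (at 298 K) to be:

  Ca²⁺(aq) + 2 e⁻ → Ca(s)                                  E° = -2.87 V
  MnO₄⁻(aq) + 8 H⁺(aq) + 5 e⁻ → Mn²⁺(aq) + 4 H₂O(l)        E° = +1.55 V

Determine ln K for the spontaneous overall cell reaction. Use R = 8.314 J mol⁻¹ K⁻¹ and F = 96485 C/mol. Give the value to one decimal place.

Cathode: MnO₄⁻/Mn²⁺; anode: Ca²⁺/Ca. E°cell = (+1.55) − (-2.87) = +4.42 V, with n = 10.
ΔG° = −nFE° = −RT ln K, so ln K = nFE°/(RT) = (10)(96485)(+4.42) / ((8.314)(298)) = 1721.297.

1721.3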